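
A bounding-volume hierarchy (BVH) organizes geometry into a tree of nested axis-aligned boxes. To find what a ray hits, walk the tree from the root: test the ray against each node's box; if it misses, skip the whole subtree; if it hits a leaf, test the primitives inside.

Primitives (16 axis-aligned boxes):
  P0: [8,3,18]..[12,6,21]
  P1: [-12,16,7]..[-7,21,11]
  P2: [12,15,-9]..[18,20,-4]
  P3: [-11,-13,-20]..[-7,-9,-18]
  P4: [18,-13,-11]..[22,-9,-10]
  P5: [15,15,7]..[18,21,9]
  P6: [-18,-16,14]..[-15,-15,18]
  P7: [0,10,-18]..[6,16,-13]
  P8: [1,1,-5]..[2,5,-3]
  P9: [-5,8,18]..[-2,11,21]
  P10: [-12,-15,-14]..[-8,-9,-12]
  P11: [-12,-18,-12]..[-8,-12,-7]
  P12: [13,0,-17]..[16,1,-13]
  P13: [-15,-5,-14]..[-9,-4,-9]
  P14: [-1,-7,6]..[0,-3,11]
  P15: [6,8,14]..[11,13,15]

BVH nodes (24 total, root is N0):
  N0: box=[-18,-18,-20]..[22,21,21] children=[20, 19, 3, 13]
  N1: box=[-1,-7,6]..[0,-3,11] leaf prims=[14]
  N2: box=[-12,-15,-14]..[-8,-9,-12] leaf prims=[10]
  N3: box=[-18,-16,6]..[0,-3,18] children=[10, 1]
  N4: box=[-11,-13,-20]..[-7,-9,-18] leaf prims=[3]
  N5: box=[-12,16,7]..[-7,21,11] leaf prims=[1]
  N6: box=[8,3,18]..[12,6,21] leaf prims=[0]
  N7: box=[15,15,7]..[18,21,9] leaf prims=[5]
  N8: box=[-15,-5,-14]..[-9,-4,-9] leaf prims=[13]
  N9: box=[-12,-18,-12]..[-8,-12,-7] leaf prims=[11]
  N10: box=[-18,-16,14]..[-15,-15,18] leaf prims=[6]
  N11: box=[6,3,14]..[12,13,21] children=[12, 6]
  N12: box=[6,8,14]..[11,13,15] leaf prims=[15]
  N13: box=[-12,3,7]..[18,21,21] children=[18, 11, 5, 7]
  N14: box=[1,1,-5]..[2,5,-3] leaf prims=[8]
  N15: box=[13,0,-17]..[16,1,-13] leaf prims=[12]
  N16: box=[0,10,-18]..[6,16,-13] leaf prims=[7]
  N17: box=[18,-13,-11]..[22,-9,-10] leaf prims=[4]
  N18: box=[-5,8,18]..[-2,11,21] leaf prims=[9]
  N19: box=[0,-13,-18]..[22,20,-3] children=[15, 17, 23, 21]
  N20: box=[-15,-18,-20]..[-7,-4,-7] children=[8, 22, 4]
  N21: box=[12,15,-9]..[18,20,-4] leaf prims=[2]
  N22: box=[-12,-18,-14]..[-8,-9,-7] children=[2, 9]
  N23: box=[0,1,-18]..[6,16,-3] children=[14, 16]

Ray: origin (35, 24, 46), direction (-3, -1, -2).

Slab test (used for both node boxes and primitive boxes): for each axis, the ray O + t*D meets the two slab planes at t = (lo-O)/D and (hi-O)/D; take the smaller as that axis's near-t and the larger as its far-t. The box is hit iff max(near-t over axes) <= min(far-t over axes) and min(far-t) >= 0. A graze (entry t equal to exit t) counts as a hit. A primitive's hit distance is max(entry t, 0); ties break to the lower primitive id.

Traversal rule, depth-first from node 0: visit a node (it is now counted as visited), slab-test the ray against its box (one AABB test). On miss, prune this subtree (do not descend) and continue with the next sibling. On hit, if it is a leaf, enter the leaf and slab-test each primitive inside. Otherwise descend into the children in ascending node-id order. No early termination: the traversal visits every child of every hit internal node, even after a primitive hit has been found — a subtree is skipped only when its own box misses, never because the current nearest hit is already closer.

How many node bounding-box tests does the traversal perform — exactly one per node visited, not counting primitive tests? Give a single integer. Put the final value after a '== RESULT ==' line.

Walk:
N0 x:[13/3,53/3] y:[3,42] z:[25/2,33] -> hit [25/2,53/3], descend [3, 13, 19, 20]
  N3 x:[35/3,53/3] y:[27,40] z:[14,20] -> miss, prune
  N13 x:[17/3,47/3] y:[3,21] z:[25/2,39/2] -> hit [25/2,47/3], descend [5, 7, 11, 18]
    N5 x:[14,47/3] y:[3,8] z:[35/2,39/2] -> miss, prune
    N7 x:[17/3,20/3] y:[3,9] z:[37/2,39/2] -> miss, prune
    N11 x:[23/3,29/3] y:[11,21] z:[25/2,16] -> miss, prune
    N18 x:[37/3,40/3] y:[13,16] z:[25/2,14] -> hit [13,40/3] leaf, test {P9@t=13}
  N19 x:[13/3,35/3] y:[4,37] z:[49/2,32] -> miss, prune
  N20 x:[14,50/3] y:[28,42] z:[53/2,33] -> miss, prune

Summary -> nodes [0, 3, 13, 5, 7, 11, 18, 19, 20]; box-tests=9; leaf-entries=1; first=P9

== RESULT ==
9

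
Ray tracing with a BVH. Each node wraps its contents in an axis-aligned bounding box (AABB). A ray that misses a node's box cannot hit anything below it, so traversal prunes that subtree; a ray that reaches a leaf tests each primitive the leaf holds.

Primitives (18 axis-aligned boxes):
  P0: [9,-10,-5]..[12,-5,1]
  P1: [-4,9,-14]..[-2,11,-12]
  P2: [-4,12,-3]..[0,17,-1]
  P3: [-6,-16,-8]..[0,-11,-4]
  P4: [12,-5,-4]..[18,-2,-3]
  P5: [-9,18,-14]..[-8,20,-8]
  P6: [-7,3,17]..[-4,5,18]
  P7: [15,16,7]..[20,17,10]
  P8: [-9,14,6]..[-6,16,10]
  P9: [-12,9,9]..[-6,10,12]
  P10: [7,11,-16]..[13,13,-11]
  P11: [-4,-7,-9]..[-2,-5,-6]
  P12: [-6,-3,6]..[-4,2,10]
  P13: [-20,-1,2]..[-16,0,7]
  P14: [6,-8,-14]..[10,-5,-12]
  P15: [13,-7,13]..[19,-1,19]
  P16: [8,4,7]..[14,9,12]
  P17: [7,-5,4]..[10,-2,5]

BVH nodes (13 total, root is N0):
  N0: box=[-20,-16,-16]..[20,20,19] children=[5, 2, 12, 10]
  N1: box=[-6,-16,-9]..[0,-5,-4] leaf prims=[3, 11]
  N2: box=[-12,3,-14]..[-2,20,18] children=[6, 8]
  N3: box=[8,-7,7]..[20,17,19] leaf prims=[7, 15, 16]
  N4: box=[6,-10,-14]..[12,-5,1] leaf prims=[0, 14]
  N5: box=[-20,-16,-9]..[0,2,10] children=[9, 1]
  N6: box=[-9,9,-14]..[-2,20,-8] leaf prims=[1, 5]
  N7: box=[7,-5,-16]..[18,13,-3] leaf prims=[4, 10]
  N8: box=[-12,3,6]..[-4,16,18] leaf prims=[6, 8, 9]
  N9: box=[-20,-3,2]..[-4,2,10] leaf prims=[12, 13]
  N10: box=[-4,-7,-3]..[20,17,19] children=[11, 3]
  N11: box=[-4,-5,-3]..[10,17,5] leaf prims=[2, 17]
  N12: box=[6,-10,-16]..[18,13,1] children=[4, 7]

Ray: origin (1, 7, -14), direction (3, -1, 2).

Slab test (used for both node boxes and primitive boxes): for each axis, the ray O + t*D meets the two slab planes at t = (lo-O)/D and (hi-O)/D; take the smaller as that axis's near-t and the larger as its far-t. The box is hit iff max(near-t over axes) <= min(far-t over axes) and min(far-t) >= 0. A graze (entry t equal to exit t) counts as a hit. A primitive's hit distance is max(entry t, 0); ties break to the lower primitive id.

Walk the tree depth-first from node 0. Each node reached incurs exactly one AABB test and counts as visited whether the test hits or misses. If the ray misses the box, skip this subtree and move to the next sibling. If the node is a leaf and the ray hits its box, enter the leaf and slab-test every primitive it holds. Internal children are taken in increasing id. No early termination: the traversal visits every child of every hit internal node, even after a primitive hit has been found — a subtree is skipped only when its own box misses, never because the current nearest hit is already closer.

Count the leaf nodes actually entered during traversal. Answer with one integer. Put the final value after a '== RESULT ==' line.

Walk:
N0 x:[-7,19/3] y:[-13,23] z:[-1,33/2] -> hit [-1,19/3], descend [2, 5, 10, 12]
  N2 x:[-13/3,-1] y:[-13,4] z:[0,16] -> miss, prune
  N5 x:[-7,-1/3] y:[5,23] z:[5/2,12] -> miss, prune
  N10 x:[-5/3,19/3] y:[-10,14] z:[11/2,33/2] -> hit [11/2,19/3], descend [3, 11]
    N3 x:[7/3,19/3] y:[-10,14] z:[21/2,33/2] -> miss, prune
    N11 x:[-5/3,3] y:[-10,12] z:[11/2,19/2] -> miss, prune
  N12 x:[5/3,17/3] y:[-6,17] z:[-1,15/2] -> hit [5/3,17/3], descend [4, 7]
    N4 x:[5/3,11/3] y:[12,17] z:[0,15/2] -> miss, prune
    N7 x:[2,17/3] y:[-6,12] z:[-1,11/2] -> hit [2,11/2] leaf, test {P4(miss), P10(miss)}

9 AABB tests over nodes [0, 2, 5, 10, 3, 11, 12, 4, 7]; 1 leaf entered; closest miss.

== RESULT ==
1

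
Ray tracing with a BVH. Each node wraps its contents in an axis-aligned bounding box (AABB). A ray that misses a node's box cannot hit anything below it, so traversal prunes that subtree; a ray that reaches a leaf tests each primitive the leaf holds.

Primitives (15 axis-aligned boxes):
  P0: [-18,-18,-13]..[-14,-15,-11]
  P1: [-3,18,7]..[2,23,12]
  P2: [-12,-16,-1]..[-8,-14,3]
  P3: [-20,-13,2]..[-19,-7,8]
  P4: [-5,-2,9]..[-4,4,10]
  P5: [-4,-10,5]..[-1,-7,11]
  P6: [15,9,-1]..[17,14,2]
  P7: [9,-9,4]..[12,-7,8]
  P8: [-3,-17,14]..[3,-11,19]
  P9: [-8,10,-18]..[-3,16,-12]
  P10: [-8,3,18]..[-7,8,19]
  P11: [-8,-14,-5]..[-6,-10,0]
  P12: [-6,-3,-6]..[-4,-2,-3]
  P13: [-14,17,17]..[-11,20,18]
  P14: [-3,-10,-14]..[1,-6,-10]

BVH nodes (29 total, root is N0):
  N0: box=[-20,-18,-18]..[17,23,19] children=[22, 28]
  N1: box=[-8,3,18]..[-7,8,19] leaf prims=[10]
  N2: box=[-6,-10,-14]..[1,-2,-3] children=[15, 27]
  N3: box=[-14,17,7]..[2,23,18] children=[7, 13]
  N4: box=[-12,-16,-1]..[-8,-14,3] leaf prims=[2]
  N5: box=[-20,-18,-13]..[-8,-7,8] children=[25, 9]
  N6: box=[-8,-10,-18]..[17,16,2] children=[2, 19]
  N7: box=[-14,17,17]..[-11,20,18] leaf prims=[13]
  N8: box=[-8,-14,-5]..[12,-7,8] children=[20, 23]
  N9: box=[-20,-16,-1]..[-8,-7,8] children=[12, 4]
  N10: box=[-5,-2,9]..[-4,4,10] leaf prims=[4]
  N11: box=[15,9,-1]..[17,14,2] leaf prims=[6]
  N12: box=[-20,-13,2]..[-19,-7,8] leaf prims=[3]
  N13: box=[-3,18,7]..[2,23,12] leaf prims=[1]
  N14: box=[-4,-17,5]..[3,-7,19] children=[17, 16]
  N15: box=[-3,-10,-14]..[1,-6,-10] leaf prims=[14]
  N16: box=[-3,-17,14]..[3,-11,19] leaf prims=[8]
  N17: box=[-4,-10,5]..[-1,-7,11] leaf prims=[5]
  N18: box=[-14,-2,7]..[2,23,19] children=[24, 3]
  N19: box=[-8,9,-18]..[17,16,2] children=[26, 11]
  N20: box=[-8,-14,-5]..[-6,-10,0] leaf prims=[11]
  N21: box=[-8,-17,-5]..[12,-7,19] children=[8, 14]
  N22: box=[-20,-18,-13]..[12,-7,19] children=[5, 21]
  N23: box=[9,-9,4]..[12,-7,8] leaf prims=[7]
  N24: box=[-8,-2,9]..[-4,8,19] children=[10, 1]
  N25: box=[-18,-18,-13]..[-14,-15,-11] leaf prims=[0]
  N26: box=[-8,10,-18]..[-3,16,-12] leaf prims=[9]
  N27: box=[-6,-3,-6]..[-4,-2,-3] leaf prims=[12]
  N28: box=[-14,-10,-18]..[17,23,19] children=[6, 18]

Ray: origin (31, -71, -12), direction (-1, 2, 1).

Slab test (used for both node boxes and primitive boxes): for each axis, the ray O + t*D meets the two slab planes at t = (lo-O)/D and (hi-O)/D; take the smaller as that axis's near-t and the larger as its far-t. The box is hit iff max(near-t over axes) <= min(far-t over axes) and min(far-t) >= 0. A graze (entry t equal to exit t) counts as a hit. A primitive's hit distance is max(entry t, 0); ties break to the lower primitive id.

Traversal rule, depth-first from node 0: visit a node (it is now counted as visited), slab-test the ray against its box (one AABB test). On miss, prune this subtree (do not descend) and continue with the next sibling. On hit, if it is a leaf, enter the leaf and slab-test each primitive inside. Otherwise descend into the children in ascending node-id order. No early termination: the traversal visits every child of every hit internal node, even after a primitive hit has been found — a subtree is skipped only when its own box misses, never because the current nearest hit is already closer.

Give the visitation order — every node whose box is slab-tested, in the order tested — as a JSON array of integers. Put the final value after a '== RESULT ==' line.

Traverse from the root:
N0 x:[14,51] y:[53/2,47] z:[-6,31] -> hit [53/2,31], descend [22, 28]
  N22 x:[19,51] y:[53/2,32] z:[-1,31] -> hit [53/2,31], descend [5, 21]
    N5 x:[39,51] y:[53/2,32] z:[-1,20] -> miss, prune
    N21 x:[19,39] y:[27,32] z:[7,31] -> hit [27,31], descend [8, 14]
      N8 x:[19,39] y:[57/2,32] z:[7,20] -> miss, prune
      N14 x:[28,35] y:[27,32] z:[17,31] -> hit [28,31], descend [16, 17]
        N16 x:[28,34] y:[27,30] z:[26,31] -> hit [28,30] leaf, test {P8@t=28}
        N17 x:[32,35] y:[61/2,32] z:[17,23] -> miss, prune
  N28 x:[14,45] y:[61/2,47] z:[-6,31] -> hit [61/2,31], descend [6, 18]
    N6 x:[14,39] y:[61/2,87/2] z:[-6,14] -> miss, prune
    N18 x:[29,45] y:[69/2,47] z:[19,31] -> miss, prune

Summary -> nodes [0, 22, 5, 21, 8, 14, 16, 17, 28, 6, 18]; box-tests=11; leaf-entries=1; first=P8

== RESULT ==
[0, 22, 5, 21, 8, 14, 16, 17, 28, 6, 18]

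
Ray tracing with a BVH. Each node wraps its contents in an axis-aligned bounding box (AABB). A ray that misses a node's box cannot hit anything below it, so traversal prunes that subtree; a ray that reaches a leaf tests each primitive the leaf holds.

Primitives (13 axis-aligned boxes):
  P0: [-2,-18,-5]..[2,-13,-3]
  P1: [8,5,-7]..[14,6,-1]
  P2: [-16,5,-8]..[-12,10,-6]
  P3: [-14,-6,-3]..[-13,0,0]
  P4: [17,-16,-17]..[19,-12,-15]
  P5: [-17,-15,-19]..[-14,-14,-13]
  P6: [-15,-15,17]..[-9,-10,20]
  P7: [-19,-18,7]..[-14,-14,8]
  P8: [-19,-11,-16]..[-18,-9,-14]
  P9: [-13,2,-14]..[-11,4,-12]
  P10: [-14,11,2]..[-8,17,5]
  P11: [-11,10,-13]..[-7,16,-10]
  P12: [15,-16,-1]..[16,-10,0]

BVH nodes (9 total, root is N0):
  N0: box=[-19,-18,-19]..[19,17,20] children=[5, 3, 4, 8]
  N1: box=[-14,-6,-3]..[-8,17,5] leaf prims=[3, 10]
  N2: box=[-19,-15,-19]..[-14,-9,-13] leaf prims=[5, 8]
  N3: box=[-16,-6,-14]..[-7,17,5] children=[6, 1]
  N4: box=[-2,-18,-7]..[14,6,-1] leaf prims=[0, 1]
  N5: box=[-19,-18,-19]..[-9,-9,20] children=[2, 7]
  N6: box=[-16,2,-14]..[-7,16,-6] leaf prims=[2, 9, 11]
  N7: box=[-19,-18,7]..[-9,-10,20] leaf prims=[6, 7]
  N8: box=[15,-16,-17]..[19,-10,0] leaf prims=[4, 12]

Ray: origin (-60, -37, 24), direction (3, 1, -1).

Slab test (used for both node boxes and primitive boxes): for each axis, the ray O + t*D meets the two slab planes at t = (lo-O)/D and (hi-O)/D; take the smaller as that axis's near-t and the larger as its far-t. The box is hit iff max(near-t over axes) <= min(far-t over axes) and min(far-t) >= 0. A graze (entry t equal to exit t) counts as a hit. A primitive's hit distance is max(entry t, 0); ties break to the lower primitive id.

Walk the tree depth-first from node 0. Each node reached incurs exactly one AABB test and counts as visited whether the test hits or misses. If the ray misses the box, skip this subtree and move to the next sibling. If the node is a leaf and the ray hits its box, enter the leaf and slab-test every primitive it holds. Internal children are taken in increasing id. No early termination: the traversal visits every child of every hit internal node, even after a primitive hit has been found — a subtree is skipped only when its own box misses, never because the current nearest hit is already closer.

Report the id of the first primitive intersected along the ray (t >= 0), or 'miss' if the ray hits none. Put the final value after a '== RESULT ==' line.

Trace the traversal:
N0 x:[41/3,79/3] y:[19,54] z:[4,43] -> hit [19,79/3], descend [3, 4, 5, 8]
  N3 x:[44/3,53/3] y:[31,54] z:[19,38] -> miss, prune
  N4 x:[58/3,74/3] y:[19,43] z:[25,31] -> miss, prune
  N5 x:[41/3,17] y:[19,28] z:[4,43] -> miss, prune
  N8 x:[25,79/3] y:[21,27] z:[24,41] -> hit [25,79/3] leaf, test {P4(miss), P12@t=25}

5 AABB tests over nodes [0, 3, 4, 5, 8]; 1 leaf entered; closest P12.

== RESULT ==
12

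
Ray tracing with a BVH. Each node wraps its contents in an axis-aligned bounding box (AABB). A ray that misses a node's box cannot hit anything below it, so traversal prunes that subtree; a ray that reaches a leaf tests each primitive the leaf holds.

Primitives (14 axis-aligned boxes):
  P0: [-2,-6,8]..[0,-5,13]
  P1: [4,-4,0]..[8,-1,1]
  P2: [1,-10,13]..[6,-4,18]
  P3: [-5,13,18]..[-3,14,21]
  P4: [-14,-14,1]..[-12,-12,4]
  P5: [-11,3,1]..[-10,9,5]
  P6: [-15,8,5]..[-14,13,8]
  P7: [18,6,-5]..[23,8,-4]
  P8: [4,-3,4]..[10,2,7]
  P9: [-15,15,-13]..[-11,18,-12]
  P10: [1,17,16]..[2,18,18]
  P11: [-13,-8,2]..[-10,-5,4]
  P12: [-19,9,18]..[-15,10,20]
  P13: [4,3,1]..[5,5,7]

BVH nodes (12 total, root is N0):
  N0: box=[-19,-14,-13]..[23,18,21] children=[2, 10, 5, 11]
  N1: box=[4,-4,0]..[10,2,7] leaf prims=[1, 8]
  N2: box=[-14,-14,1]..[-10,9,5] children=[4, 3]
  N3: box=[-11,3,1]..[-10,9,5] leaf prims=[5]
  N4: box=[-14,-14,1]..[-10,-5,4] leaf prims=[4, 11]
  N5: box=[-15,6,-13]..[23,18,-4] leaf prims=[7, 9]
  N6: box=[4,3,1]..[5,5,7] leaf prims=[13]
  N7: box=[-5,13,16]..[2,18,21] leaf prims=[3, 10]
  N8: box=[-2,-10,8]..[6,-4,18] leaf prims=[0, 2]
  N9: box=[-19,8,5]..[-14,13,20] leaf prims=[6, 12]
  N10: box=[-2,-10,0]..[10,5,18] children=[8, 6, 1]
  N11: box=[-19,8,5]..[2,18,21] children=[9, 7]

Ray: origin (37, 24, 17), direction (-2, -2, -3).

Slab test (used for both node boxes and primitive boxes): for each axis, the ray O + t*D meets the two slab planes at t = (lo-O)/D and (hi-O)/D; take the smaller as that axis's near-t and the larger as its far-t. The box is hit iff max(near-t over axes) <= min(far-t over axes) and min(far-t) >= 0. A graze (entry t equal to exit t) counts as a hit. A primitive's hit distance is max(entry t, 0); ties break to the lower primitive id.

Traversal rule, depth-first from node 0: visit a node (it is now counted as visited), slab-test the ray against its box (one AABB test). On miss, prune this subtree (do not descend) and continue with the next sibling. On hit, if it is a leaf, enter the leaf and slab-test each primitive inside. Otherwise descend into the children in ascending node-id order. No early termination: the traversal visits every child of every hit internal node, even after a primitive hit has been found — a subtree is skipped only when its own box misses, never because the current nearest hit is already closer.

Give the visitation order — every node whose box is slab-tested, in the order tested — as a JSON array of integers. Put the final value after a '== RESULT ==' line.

Trace the traversal:
N0 x:[7,28] y:[3,19] z:[-4/3,10] -> hit [7,10], descend [2, 5, 10, 11]
  N2 x:[47/2,51/2] y:[15/2,19] z:[4,16/3] -> miss, prune
  N5 x:[7,26] y:[3,9] z:[7,10] -> hit [7,9] leaf, test {P7(miss), P9(miss)}
  N10 x:[27/2,39/2] y:[19/2,17] z:[-1/3,17/3] -> miss, prune
  N11 x:[35/2,28] y:[3,8] z:[-4/3,4] -> miss, prune

Visited [0, 2, 5, 10, 11]. Tests: 5 box, 1 leaf. Nearest: miss.

== RESULT ==
[0, 2, 5, 10, 11]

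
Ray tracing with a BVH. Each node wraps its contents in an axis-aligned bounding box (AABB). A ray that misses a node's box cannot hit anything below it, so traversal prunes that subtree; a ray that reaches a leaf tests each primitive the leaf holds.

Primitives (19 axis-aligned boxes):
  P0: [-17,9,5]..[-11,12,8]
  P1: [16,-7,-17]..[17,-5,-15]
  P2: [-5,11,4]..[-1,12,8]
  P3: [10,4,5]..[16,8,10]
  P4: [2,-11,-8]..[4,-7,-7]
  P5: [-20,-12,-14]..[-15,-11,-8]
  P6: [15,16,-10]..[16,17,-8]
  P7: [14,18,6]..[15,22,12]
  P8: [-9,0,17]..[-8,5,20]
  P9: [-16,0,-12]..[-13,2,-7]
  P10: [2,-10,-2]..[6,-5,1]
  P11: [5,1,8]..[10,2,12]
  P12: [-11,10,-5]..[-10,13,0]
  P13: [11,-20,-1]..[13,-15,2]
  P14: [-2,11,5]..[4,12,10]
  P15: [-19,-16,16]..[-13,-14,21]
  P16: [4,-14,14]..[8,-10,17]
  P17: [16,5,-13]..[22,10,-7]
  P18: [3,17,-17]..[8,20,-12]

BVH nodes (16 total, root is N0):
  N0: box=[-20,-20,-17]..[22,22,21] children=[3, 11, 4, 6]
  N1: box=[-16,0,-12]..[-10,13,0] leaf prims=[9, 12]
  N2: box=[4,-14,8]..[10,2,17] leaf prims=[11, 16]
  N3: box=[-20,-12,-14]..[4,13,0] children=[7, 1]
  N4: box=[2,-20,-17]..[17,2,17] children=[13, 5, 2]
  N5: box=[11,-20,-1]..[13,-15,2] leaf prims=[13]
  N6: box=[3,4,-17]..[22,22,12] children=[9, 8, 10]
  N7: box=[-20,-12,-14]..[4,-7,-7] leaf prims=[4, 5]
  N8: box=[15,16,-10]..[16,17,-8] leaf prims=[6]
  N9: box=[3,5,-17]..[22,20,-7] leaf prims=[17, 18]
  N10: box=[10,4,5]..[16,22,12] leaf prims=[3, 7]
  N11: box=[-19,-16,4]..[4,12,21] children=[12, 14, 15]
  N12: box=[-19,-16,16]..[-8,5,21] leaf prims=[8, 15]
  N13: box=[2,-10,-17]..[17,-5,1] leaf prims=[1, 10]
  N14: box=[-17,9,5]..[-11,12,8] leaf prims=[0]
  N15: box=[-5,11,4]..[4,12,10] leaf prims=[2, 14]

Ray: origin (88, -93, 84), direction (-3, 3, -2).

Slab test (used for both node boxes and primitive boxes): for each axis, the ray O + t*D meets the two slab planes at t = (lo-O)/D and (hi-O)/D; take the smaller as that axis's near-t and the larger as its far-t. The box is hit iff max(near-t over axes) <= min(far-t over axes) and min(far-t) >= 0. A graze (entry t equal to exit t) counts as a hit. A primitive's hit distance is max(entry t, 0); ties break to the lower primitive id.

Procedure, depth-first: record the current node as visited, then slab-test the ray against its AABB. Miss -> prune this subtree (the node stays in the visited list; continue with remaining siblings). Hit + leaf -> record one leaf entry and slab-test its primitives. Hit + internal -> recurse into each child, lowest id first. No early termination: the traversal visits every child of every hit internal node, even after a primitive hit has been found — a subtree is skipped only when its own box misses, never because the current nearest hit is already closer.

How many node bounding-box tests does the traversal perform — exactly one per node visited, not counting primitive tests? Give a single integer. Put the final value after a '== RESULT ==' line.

Trace the traversal:
N0 x:[22,36] y:[73/3,115/3] z:[63/2,101/2] -> hit [63/2,36], descend [3, 4, 6, 11]
  N3 x:[28,36] y:[27,106/3] z:[42,49] -> miss, prune
  N4 x:[71/3,86/3] y:[73/3,95/3] z:[67/2,101/2] -> miss, prune
  N6 x:[22,85/3] y:[97/3,115/3] z:[36,101/2] -> miss, prune
  N11 x:[28,107/3] y:[77/3,35] z:[63/2,40] -> hit [63/2,35], descend [12, 14, 15]
    N12 x:[32,107/3] y:[77/3,98/3] z:[63/2,34] -> hit [32,98/3] leaf, test {P8@t=32, P15(miss)}
    N14 x:[33,35] y:[34,35] z:[38,79/2] -> miss, prune
    N15 x:[28,31] y:[104/3,35] z:[37,40] -> miss, prune

Visited [0, 3, 4, 6, 11, 12, 14, 15]. Tests: 8 box, 1 leaf. Nearest: P8.

== RESULT ==
8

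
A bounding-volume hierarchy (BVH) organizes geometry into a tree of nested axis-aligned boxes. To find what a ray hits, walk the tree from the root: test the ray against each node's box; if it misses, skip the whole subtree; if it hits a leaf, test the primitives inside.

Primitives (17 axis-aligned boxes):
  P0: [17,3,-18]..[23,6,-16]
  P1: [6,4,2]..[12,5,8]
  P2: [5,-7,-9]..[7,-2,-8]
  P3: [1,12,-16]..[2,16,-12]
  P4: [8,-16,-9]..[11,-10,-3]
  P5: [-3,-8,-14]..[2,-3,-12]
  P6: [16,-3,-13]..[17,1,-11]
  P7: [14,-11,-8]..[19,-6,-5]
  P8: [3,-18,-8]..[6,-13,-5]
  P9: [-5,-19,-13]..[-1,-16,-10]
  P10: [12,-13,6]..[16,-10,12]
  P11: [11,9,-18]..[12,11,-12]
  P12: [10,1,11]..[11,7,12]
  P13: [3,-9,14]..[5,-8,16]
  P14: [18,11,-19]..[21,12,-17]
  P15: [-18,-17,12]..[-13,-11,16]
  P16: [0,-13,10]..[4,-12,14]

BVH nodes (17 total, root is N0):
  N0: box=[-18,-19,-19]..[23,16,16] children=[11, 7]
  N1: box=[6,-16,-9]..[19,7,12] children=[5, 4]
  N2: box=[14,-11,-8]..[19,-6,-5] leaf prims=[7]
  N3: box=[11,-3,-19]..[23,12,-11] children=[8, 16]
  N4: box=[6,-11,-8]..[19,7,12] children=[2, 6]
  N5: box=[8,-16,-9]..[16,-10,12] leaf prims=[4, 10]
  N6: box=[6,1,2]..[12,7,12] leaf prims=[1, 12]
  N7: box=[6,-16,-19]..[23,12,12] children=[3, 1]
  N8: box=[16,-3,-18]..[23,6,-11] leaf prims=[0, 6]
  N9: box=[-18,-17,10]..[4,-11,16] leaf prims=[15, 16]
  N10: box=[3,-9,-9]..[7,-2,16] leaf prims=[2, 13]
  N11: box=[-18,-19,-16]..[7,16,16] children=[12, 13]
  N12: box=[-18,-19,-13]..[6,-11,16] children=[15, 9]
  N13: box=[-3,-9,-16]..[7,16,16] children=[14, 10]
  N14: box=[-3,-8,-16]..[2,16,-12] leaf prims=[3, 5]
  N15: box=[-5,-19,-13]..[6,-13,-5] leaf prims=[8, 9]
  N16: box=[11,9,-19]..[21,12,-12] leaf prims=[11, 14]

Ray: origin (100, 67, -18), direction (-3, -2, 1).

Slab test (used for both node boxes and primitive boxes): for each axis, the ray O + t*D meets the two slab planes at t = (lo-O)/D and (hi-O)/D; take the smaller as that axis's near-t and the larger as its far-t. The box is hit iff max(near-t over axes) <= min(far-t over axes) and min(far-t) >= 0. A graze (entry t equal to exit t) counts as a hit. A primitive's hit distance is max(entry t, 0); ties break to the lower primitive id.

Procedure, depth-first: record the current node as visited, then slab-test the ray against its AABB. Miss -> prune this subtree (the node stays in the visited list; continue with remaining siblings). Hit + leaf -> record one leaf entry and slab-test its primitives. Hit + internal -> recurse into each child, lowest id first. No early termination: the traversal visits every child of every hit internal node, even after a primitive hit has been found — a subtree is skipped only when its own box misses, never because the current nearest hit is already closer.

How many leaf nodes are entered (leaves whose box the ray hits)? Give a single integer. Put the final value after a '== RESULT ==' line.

Trace the traversal:
N0 x:[77/3,118/3] y:[51/2,43] z:[-1,34] -> hit [77/3,34], descend [7, 11]
  N7 x:[77/3,94/3] y:[55/2,83/2] z:[-1,30] -> hit [55/2,30], descend [1, 3]
    N1 x:[27,94/3] y:[30,83/2] z:[9,30] -> hit [30,30], descend [4, 5]
      N4 x:[27,94/3] y:[30,39] z:[10,30] -> hit [30,30], descend [2, 6]
        N2 x:[27,86/3] y:[73/2,39] z:[10,13] -> miss, prune
        N6 x:[88/3,94/3] y:[30,33] z:[20,30] -> hit [30,30] leaf, test {P1(miss), P12@t=30}
      N5 x:[28,92/3] y:[77/2,83/2] z:[9,30] -> miss, prune
    N3 x:[77/3,89/3] y:[55/2,35] z:[-1,7] -> miss, prune
  N11 x:[31,118/3] y:[51/2,43] z:[2,34] -> hit [31,34], descend [12, 13]
    N12 x:[94/3,118/3] y:[39,43] z:[5,34] -> miss, prune
    N13 x:[31,103/3] y:[51/2,38] z:[2,34] -> hit [31,34], descend [10, 14]
      N10 x:[31,97/3] y:[69/2,38] z:[9,34] -> miss, prune
      N14 x:[98/3,103/3] y:[51/2,75/2] z:[2,6] -> miss, prune

Visited [0, 7, 1, 4, 2, 6, 5, 3, 11, 12, 13, 10, 14]. Tests: 13 box, 1 leaf. Nearest: P12.

== RESULT ==
1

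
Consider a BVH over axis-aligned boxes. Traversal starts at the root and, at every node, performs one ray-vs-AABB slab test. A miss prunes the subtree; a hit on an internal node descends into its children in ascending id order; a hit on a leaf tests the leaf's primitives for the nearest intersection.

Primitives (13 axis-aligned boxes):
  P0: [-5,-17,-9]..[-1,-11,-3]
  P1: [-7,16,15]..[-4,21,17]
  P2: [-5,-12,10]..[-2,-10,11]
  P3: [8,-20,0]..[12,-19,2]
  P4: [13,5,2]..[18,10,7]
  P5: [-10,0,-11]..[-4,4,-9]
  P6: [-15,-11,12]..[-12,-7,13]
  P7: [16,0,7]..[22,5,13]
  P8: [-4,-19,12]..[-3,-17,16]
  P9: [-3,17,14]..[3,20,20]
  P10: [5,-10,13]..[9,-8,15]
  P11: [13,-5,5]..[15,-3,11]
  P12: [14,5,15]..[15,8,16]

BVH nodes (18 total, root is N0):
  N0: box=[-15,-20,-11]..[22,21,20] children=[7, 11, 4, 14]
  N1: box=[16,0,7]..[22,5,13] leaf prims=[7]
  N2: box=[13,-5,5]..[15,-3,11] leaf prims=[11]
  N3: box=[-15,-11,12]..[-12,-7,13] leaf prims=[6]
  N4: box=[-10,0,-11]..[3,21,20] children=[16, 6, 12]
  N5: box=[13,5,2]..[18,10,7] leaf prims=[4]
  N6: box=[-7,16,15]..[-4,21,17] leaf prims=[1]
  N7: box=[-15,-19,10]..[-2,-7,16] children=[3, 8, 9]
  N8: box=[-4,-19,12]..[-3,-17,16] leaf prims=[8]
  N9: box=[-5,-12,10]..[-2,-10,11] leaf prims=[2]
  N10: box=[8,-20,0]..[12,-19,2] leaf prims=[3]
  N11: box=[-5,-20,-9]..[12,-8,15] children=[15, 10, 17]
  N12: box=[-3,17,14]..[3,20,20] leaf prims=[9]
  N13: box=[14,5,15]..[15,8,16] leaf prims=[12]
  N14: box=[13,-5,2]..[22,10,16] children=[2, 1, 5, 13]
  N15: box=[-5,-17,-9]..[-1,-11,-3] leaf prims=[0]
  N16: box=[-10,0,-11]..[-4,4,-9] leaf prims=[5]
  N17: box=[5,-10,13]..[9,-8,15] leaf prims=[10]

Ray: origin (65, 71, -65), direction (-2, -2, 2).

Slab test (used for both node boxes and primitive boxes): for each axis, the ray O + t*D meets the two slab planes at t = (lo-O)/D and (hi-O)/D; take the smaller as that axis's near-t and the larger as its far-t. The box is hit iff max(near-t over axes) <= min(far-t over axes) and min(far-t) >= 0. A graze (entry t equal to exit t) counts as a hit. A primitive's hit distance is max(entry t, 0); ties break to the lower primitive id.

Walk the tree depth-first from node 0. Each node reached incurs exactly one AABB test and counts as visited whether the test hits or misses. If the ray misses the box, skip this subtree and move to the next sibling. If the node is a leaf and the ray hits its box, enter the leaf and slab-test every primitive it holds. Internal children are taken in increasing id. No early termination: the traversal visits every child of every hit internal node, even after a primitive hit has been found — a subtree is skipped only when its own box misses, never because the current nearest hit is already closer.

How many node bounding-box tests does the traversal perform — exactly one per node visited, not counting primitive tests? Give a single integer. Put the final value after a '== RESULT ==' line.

Traverse from the root:
N0 x:[43/2,40] y:[25,91/2] z:[27,85/2] -> hit [27,40], descend [4, 7, 11, 14]
  N4 x:[31,75/2] y:[25,71/2] z:[27,85/2] -> hit [31,71/2], descend [6, 12, 16]
    N6 x:[69/2,36] y:[25,55/2] z:[40,41] -> miss, prune
    N12 x:[31,34] y:[51/2,27] z:[79/2,85/2] -> miss, prune
    N16 x:[69/2,75/2] y:[67/2,71/2] z:[27,28] -> miss, prune
  N7 x:[67/2,40] y:[39,45] z:[75/2,81/2] -> hit [39,40], descend [3, 8, 9]
    N3 x:[77/2,40] y:[39,41] z:[77/2,39] -> hit [39,39] leaf, test {P6@t=39}
    N8 x:[34,69/2] y:[44,45] z:[77/2,81/2] -> miss, prune
    N9 x:[67/2,35] y:[81/2,83/2] z:[75/2,38] -> miss, prune
  N11 x:[53/2,35] y:[79/2,91/2] z:[28,40] -> miss, prune
  N14 x:[43/2,26] y:[61/2,38] z:[67/2,81/2] -> miss, prune

order=[0, 4, 6, 12, 16, 7, 3, 8, 9, 11, 14]  |boxes|=11  |leaves|=1  hit=P6

== RESULT ==
11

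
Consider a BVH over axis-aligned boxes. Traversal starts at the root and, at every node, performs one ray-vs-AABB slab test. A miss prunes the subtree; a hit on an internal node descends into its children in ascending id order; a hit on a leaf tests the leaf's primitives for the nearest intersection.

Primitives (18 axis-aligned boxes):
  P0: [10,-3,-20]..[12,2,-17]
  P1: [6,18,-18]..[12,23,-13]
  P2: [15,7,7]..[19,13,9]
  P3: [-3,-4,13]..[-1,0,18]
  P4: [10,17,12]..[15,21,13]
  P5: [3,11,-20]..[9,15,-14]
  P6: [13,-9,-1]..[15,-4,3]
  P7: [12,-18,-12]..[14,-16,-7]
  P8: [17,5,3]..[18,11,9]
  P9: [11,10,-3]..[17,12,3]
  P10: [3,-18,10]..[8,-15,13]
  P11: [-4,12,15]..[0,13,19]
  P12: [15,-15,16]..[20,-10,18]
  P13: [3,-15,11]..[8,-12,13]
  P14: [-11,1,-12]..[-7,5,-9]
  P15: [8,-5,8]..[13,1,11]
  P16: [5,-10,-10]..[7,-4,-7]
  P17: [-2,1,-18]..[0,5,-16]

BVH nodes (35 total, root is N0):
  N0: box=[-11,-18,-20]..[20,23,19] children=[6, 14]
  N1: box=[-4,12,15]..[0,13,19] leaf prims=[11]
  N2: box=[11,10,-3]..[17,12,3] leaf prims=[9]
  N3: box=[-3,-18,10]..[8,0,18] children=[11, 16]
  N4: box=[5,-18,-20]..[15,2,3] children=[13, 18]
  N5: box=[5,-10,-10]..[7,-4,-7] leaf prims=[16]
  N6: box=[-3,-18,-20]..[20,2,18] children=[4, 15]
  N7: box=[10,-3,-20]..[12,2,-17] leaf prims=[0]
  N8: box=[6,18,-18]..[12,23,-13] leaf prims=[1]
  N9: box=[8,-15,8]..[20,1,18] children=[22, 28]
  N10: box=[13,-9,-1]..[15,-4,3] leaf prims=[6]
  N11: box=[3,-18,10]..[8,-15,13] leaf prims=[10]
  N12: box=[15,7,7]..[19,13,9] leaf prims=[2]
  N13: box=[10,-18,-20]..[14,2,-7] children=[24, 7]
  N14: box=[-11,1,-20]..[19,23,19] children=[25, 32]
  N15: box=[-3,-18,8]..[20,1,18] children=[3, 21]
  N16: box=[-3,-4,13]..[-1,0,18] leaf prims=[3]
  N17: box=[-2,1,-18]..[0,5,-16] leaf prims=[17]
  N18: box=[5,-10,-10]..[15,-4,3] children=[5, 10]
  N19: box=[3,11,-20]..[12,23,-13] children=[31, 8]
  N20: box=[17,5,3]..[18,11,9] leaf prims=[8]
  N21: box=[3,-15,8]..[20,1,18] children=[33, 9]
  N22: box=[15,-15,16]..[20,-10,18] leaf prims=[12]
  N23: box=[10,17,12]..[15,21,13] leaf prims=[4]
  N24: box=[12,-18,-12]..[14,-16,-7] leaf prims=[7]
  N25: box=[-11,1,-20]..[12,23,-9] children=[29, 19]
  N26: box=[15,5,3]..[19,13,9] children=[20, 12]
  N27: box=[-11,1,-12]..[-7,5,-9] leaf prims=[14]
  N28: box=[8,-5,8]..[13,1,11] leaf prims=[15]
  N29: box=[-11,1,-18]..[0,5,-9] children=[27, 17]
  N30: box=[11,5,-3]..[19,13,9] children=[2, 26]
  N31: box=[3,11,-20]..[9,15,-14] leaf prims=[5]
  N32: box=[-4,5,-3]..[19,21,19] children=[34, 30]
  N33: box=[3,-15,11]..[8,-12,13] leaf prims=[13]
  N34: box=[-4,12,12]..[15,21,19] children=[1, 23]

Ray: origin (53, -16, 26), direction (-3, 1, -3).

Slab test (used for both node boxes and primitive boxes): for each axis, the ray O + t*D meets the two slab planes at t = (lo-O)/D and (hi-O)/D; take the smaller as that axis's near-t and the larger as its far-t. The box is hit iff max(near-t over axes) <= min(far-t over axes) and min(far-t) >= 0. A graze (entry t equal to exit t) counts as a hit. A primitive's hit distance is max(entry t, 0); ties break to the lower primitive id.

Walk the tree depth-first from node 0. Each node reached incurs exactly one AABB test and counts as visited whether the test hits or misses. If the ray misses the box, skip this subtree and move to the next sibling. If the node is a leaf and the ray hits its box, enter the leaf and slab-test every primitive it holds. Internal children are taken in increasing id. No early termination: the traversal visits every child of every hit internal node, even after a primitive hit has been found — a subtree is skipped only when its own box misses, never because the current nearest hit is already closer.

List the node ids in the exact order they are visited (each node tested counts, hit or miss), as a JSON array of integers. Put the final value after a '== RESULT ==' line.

Traverse from the root:
N0 x:[11,64/3] y:[-2,39] z:[7/3,46/3] -> hit [11,46/3], descend [6, 14]
  N6 x:[11,56/3] y:[-2,18] z:[8/3,46/3] -> hit [11,46/3], descend [4, 15]
    N4 x:[38/3,16] y:[-2,18] z:[23/3,46/3] -> hit [38/3,46/3], descend [13, 18]
      N13 x:[13,43/3] y:[-2,18] z:[11,46/3] -> hit [13,43/3], descend [7, 24]
        N7 x:[41/3,43/3] y:[13,18] z:[43/3,46/3] -> hit [43/3,43/3] leaf, test {P0@t=43/3}
        N24 x:[13,41/3] y:[-2,0] z:[11,38/3] -> miss, prune
      N18 x:[38/3,16] y:[6,12] z:[23/3,12] -> miss, prune
    N15 x:[11,56/3] y:[-2,17] z:[8/3,6] -> miss, prune
  N14 x:[34/3,64/3] y:[17,39] z:[7/3,46/3] -> miss, prune

Visited [0, 6, 4, 13, 7, 24, 18, 15, 14]. Tests: 9 box, 1 leaf. Nearest: P0.

== RESULT ==
[0, 6, 4, 13, 7, 24, 18, 15, 14]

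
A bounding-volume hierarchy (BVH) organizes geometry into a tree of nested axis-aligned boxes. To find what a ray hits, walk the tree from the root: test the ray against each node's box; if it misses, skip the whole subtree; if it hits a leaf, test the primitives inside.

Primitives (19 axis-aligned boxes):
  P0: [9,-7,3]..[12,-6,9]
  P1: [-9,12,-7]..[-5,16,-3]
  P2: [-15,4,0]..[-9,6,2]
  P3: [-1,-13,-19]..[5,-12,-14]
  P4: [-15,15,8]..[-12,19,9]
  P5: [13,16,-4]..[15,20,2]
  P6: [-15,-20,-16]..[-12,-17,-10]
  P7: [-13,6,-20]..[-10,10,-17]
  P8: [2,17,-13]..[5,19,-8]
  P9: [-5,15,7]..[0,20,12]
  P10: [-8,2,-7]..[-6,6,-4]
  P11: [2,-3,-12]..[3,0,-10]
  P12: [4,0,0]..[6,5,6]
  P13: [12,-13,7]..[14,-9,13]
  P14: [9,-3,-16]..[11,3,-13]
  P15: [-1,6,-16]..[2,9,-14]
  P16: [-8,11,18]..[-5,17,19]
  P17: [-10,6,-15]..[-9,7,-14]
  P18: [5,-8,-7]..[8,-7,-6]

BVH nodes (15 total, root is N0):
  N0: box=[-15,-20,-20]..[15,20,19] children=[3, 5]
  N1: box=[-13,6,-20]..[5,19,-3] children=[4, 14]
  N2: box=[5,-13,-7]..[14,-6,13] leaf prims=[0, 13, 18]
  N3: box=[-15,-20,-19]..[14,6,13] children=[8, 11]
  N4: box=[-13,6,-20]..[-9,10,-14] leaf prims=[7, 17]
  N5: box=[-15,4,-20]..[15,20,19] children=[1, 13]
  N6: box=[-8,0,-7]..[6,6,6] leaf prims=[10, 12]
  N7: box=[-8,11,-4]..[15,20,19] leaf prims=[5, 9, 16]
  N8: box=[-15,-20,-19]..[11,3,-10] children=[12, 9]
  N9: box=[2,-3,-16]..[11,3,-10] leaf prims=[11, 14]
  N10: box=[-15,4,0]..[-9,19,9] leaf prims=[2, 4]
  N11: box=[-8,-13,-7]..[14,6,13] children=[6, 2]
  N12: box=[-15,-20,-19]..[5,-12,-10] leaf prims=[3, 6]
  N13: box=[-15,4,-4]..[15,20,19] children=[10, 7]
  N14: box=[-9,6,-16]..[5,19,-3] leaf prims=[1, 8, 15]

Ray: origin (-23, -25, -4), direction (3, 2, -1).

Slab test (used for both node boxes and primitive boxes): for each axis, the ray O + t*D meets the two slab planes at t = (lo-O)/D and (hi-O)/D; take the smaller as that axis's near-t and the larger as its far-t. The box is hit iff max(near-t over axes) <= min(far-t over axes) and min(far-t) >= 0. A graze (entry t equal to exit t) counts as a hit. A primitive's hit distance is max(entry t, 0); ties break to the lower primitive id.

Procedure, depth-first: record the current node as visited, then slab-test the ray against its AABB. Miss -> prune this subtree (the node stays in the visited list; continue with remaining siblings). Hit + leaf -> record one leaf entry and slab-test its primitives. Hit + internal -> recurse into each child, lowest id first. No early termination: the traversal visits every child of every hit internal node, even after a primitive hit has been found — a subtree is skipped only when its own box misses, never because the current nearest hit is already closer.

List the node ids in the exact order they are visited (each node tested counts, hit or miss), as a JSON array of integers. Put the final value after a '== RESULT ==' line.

Traverse from the root:
N0 x:[8/3,38/3] y:[5/2,45/2] z:[-23,16] -> hit [8/3,38/3], descend [3, 5]
  N3 x:[8/3,37/3] y:[5/2,31/2] z:[-17,15] -> hit [8/3,37/3], descend [8, 11]
    N8 x:[8/3,34/3] y:[5/2,14] z:[6,15] -> hit [6,34/3], descend [9, 12]
      N9 x:[25/3,34/3] y:[11,14] z:[6,12] -> hit [11,34/3] leaf, test {P11(miss), P14@t=11}
      N12 x:[8/3,28/3] y:[5/2,13/2] z:[6,15] -> hit [6,13/2] leaf, test {P3(miss), P6(miss)}
    N11 x:[5,37/3] y:[6,31/2] z:[-17,3] -> miss, prune
  N5 x:[8/3,38/3] y:[29/2,45/2] z:[-23,16] -> miss, prune

Visited [0, 3, 8, 9, 12, 11, 5]. Tests: 7 box, 2 leaf. Nearest: P14.

== RESULT ==
[0, 3, 8, 9, 12, 11, 5]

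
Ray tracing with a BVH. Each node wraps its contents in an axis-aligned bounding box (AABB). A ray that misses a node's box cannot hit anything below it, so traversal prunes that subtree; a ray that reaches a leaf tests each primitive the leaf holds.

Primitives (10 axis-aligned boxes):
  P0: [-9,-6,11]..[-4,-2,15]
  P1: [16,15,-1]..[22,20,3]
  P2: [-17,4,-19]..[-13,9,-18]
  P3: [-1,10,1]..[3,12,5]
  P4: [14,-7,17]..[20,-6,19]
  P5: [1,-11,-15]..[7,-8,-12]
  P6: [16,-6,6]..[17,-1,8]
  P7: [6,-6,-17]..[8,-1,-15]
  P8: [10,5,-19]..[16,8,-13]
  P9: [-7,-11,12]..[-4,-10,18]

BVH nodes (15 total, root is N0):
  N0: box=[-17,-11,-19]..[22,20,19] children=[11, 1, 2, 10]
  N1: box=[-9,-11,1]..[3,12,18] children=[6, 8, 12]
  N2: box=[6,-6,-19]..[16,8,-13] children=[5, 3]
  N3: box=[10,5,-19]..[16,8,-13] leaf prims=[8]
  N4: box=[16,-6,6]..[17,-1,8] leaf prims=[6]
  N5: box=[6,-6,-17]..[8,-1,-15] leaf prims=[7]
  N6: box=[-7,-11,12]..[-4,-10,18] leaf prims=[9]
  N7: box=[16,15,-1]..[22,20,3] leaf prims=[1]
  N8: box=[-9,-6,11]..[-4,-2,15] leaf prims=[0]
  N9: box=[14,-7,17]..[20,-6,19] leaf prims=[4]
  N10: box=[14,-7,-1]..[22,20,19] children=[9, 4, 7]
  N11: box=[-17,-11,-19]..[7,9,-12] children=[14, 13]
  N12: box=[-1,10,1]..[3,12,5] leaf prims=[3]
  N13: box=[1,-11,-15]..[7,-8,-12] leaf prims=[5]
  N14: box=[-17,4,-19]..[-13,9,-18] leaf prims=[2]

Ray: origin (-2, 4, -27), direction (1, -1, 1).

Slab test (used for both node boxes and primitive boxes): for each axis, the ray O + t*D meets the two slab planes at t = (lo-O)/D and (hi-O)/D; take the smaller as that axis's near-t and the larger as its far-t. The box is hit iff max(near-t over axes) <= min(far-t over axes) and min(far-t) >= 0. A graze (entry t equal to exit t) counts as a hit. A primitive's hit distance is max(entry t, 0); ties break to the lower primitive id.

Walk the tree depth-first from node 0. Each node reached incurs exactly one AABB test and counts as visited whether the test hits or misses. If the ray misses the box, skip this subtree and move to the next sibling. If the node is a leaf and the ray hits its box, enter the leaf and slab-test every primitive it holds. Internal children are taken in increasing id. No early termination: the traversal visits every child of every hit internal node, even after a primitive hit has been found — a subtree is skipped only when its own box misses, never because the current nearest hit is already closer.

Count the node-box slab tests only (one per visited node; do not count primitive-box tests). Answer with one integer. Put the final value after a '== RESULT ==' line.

Walk:
N0 x:[-15,24] y:[-16,15] z:[8,46] -> hit [8,15], descend [1, 2, 10, 11]
  N1 x:[-7,5] y:[-8,15] z:[28,45] -> miss, prune
  N2 x:[8,18] y:[-4,10] z:[8,14] -> hit [8,10], descend [3, 5]
    N3 x:[12,18] y:[-4,-1] z:[8,14] -> miss, prune
    N5 x:[8,10] y:[5,10] z:[10,12] -> hit [10,10] leaf, test {P7@t=10}
  N10 x:[16,24] y:[-16,11] z:[26,46] -> miss, prune
  N11 x:[-15,9] y:[-5,15] z:[8,15] -> hit [8,9], descend [13, 14]
    N13 x:[3,9] y:[12,15] z:[12,15] -> miss, prune
    N14 x:[-15,-11] y:[-5,0] z:[8,9] -> miss, prune

9 AABB tests over nodes [0, 1, 2, 3, 5, 10, 11, 13, 14]; 1 leaf entered; closest P7.

== RESULT ==
9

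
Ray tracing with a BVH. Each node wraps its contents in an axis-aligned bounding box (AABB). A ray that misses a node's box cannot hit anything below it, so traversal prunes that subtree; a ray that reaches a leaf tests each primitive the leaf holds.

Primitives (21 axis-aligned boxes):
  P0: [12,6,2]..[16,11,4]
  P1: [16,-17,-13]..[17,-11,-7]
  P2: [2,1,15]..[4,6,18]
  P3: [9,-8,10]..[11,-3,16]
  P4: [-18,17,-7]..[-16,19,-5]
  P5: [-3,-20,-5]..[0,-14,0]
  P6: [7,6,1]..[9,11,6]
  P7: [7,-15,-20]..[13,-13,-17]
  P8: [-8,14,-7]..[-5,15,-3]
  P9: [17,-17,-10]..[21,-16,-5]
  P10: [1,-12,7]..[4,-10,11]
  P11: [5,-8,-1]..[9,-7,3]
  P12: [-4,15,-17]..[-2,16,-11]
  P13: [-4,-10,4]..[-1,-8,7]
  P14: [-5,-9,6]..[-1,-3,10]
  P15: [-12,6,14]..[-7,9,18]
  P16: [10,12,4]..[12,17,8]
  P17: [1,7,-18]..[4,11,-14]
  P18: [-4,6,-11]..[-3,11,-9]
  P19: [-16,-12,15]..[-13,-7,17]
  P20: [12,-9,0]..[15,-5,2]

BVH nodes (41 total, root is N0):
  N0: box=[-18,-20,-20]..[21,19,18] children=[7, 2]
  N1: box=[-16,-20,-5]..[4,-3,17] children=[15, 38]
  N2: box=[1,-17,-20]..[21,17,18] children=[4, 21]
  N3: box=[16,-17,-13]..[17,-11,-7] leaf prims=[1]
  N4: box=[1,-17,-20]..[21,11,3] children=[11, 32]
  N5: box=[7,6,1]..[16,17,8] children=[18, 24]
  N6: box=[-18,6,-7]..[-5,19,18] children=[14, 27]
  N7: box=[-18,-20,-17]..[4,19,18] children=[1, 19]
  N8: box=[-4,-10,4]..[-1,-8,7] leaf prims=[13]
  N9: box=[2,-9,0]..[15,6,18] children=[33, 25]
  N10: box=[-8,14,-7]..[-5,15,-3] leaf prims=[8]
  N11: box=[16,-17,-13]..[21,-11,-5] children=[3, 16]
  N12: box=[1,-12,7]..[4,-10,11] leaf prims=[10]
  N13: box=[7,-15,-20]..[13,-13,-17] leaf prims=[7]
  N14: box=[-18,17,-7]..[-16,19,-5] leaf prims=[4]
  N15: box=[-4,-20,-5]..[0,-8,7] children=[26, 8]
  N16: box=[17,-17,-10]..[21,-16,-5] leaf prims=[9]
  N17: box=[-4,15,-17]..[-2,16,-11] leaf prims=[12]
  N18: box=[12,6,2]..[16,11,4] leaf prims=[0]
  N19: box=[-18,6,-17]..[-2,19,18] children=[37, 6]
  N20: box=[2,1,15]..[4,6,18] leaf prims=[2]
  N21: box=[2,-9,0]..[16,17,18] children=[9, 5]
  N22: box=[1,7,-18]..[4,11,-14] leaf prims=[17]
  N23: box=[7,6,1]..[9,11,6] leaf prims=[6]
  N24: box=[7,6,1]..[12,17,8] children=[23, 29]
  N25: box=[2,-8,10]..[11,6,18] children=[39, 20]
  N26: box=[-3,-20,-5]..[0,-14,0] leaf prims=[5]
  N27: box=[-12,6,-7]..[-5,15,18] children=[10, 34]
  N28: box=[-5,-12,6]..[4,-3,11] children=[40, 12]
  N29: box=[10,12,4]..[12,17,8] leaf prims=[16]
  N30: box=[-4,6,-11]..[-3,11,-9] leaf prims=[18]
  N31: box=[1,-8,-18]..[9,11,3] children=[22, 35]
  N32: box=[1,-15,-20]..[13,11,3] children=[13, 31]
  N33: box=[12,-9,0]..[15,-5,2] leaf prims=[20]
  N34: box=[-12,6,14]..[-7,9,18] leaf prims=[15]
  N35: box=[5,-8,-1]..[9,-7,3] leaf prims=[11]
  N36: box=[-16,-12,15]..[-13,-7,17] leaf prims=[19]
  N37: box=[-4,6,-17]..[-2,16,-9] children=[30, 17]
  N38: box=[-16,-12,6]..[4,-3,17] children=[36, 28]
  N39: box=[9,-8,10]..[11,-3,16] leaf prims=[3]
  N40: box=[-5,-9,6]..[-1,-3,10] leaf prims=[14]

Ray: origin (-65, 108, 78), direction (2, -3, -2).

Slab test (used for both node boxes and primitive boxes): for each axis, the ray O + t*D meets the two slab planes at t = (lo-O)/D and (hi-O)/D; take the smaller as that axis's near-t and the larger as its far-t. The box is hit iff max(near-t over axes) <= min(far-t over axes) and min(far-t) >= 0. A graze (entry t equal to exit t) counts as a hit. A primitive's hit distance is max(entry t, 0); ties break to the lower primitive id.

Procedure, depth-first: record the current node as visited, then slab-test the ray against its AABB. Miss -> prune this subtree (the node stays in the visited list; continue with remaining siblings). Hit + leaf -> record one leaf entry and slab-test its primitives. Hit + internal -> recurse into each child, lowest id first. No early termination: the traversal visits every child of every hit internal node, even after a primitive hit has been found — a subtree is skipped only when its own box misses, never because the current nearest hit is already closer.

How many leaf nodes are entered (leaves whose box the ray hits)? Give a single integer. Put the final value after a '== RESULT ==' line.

Traverse from the root:
N0 x:[47/2,43] y:[89/3,128/3] z:[30,49] -> hit [30,128/3], descend [2, 7]
  N2 x:[33,43] y:[91/3,125/3] z:[30,49] -> hit [33,125/3], descend [4, 21]
    N4 x:[33,43] y:[97/3,125/3] z:[75/2,49] -> hit [75/2,125/3], descend [11, 32]
      N11 x:[81/2,43] y:[119/3,125/3] z:[83/2,91/2] -> hit [83/2,125/3], descend [3, 16]
        N3 x:[81/2,41] y:[119/3,125/3] z:[85/2,91/2] -> miss, prune
        N16 x:[41,43] y:[124/3,125/3] z:[83/2,44] -> hit [83/2,125/3] leaf, test {P9@t=83/2}
      N32 x:[33,39] y:[97/3,41] z:[75/2,49] -> hit [75/2,39], descend [13, 31]
        N13 x:[36,39] y:[121/3,41] z:[95/2,49] -> miss, prune
        N31 x:[33,37] y:[97/3,116/3] z:[75/2,48] -> miss, prune
    N21 x:[67/2,81/2] y:[91/3,39] z:[30,39] -> hit [67/2,39], descend [5, 9]
      N5 x:[36,81/2] y:[91/3,34] z:[35,77/2] -> miss, prune
      N9 x:[67/2,40] y:[34,39] z:[30,39] -> hit [34,39], descend [25, 33]
        N25 x:[67/2,38] y:[34,116/3] z:[30,34] -> hit [34,34], descend [20, 39]
          N20 x:[67/2,69/2] y:[34,107/3] z:[30,63/2] -> miss, prune
          N39 x:[37,38] y:[37,116/3] z:[31,34] -> miss, prune
        N33 x:[77/2,40] y:[113/3,39] z:[38,39] -> hit [77/2,39] leaf, test {P20@t=77/2}
  N7 x:[47/2,69/2] y:[89/3,128/3] z:[30,95/2] -> hit [30,69/2], descend [1, 19]
    N1 x:[49/2,69/2] y:[37,128/3] z:[61/2,83/2] -> miss, prune
    N19 x:[47/2,63/2] y:[89/3,34] z:[30,95/2] -> hit [30,63/2], descend [6, 37]
      N6 x:[47/2,30] y:[89/3,34] z:[30,85/2] -> hit [30,30], descend [14, 27]
        N14 x:[47/2,49/2] y:[89/3,91/3] z:[83/2,85/2] -> miss, prune
        N27 x:[53/2,30] y:[31,34] z:[30,85/2] -> miss, prune
      N37 x:[61/2,63/2] y:[92/3,34] z:[87/2,95/2] -> miss, prune

Summary -> nodes [0, 2, 4, 11, 3, 16, 32, 13, 31, 21, 5, 9, 25, 20, 39, 33, 7, 1, 19, 6, 14, 27, 37]; box-tests=23; leaf-entries=2; first=P20

== RESULT ==
2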